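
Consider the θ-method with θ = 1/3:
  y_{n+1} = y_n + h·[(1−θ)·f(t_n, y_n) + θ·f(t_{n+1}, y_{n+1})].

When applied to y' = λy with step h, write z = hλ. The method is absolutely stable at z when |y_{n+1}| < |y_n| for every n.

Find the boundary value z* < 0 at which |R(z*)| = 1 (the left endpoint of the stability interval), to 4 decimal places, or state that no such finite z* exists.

Set f=λy, z=hλ:
  y_{n+1} = y_n + z·[2/3·y_n + 1/3·y_{n+1}] ⇒ (1 − 1/3z)y_{n+1} = (1 + 2/3z)y_n
  ⇒ R(z) = (1 + 2/3z)/(1 − 1/3z).

Need |R(x)|<1, x<0.
x=-0.51: |R|=0.5641
R=−1: 1+2/3x = −1+1/3x ⇒ -1/3x=2 ⇒ x=2/(-1/3)=-6.0000
Confirm numerically:
  x=-5.322: |R|=0.91853 <1
  x=-3.208: |R|=0.55026 <1
  x=-2.653: |R|=0.40792 <1
  x=-6.446: |R|=1.04722 >1
  x=-6.162: |R|=1.01768 >1
  x=-6.144: |R|=1.01575 >1
So |R|<1 on (-6.0000, 0).

z* = -6.0000.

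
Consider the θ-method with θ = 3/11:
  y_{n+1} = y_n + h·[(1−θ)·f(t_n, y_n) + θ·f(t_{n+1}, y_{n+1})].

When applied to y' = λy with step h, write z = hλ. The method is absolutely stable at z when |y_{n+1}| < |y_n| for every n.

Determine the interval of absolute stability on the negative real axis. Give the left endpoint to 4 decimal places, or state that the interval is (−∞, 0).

On y'=λy, z=hλ:
  y_{n+1} = y_n + z·[8/11·y_n + 3/11·y_{n+1}] ⇒ (1 − 3/11z)y_{n+1} = (1 + 8/11z)y_n
  ⇒ R(z) = (1 + 8/11z)/(1 − 3/11z).

Find x<0 with |R(x)|<1.
x=-0.4: |R|=0.6393
R=−1: 1+8/11x = −1+3/11x ⇒ -5/11x=2 ⇒ x=2/(-5/11)=-4.4000
Confirm numerically:
  x=-4.120: |R|=0.94007 <1
  x=-2.810: |R|=0.59084 <1
  x=-2.668: |R|=0.54431 <1
  x=-4.707: |R|=1.06110 >1
  x=-4.572: |R|=1.03480 >1
So |R|<1 on (-4.4000, 0).

z∈(-4.4000,0).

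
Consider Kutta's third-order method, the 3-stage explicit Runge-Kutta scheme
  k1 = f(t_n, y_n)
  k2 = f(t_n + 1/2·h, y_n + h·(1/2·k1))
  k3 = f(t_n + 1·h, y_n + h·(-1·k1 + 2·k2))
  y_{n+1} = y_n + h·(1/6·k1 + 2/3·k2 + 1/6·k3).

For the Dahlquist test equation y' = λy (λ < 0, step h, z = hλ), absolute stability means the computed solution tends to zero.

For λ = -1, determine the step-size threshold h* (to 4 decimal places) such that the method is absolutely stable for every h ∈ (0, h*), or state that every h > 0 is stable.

(-2.5127,0); λ=-1 ⇒ h* = 2.5127.

On y'=λy, z=hλ:
  order 3, 3-stage ⇒ R(z)=1+z+z^2/2+z^3/6
  (e.g. R(-0.47)=0.62315, |R|=0.62315)

Need |R(x)|<1, x<0.
x=-0.47: |R|=0.6231
|R(-2.21)|=0.5669 |R(-2.03)|=0.3638 |R(-1.92)|=0.2564
Bisect:
  x_lo=-3.1530 |R|=2.4066  x_hi=-0.1936 |R|=0.8240
  mid=-1.67329 |R|=0.05418 →hi
  mid=-2.41315 |R|=0.84359 →hi
  mid=-2.78309 |R|=1.50307 →lo
  mid=-2.59812 |R|=1.14599 →lo
  mid=-2.50564 |R|=0.98835 →hi
  mid=-2.55188 |R|=1.06551 →lo
  mid=-2.52876 |R|=1.02652 →lo
  mid=-2.51720 |R|=1.00733 →lo
  ...
  [-2.51286,-2.51268] ⇒ x*=-2.5127
Stable set (-2.5127, 0).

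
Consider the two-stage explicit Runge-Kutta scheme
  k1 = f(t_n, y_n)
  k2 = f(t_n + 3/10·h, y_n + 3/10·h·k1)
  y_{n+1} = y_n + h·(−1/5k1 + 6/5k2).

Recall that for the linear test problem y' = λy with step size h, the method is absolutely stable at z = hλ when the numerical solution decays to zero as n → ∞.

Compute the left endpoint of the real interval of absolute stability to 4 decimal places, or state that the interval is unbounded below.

left endpoint -2.7778.

With y'=λy (z=hλ):
  k1=λy_n ⇒ h·k1=z·y_n;  k2=λ(1+3/10z)y_n ⇒ h·k2=z(1+3/10z)y_n
  y_{n+1}/y_n = 1 − 1/5z + 6/5z(1+3/10z) = 1 + z + 9/25z²
  so R(z) = 1 + z + 9/25z².

Need |R(x)|<1, x<0.
x=-0.43: |R|=0.6366
R=1: x+9/25x²=0 ⇒ x=−25/9=-2.7778; min R=1−1/(4·9/25)=0.3056>−1
Confirm numerically:
  x=-2.698: |R|=0.92251 <1
  x=-2.038: |R|=0.45724 <1
  x=-1.801: |R|=0.36670 <1
  x=-3.276: |R|=1.58758 >1
  x=-2.820: |R|=1.04286 >1
So |R|<1 on (-2.7778, 0).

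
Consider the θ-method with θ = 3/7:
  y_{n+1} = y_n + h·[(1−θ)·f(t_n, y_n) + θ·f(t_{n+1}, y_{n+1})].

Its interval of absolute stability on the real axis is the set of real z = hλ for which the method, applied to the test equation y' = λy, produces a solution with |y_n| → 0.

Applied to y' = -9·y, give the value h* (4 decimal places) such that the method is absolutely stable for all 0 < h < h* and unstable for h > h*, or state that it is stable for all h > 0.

(-14.0000,0); λ=-9 ⇒ h* = (14)/9 = 1.5556.

With y'=λy (z=hλ):
  y_{n+1} = y_n + z·[4/7·y_n + 3/7·y_{n+1}] ⇒ (1 − 3/7z)y_{n+1} = (1 + 4/7z)y_n
  ⇒ R(z) = (1 + 4/7z)/(1 − 3/7z).

Boundary: |R(x)|=1, x<0.
x=-0.88: |R|=0.3610
R=−1: 1+4/7x = −1+3/7x ⇒ -1/7x=2 ⇒ x=2/(-1/7)=-14.0000
Confirm numerically:
  x=-11.058: |R|=0.92677 <1
  x=-10.993: |R|=0.92479 <1
  x=-5.977: |R|=0.67819 <1
  x=-14.240: |R|=1.00483 >1
  x=-14.129: |R|=1.00261 >1
Stable set (-14.0000, 0).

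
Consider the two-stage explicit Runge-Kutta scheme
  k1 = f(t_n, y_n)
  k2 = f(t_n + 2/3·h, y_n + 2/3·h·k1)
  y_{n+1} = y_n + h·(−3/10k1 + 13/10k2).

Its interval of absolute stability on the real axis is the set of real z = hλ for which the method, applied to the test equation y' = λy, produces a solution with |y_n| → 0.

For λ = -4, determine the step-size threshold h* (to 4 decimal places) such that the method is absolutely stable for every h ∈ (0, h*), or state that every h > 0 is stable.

(-1.1538,0); λ=-4 ⇒ h* = (15/13)/4 = 0.2885.

With y'=λy (z=hλ):
  k1=λy_n ⇒ h·k1=z·y_n;  k2=λ(1+2/3z)y_n ⇒ h·k2=z(1+2/3z)y_n
  y_{n+1}/y_n = 1 − 3/10z + 13/10z(1+2/3z) = 1 + z + 13/15z²
  R(z) = 1 + z + 13/15z².

Need |R(x)|<1, x<0.
x=-1.63: |R|=1.6726
R=1: x+13/15x²=0 ⇒ x=−15/13=-1.1538; min R=1−1/(4·13/15)=0.7115>−1
Confirm numerically:
  x=-0.799: |R|=0.75428 <1
  x=-0.702: |R|=0.72510 <1
  x=-0.491: |R|=0.71794 <1
  x=-1.619: |R|=1.65267 >1
  x=-1.347: |R|=1.22549 >1
  x=-1.224: |R|=1.07442 >1
So |R|<1 on (-1.1538, 0).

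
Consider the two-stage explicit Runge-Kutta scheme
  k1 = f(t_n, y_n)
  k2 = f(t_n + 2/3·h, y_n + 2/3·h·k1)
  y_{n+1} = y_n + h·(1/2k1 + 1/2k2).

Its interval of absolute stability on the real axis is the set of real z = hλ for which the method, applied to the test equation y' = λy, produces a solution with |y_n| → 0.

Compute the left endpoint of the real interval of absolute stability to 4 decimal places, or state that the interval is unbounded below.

z* = -3.0000.

Test eqn y'=λy, z=hλ:
  k1=λy_n ⇒ h·k1=z·y_n;  k2=λ(1+2/3z)y_n ⇒ h·k2=z(1+2/3z)y_n
  y_{n+1}/y_n = 1 + 1/2z + 1/2z(1+2/3z) = 1 + z + 1/3z²
  so R(z) = 1 + z + 1/3z².

Boundary: |R(x)|=1, x<0.
x=-1.43: |R|=0.2516
R=1: x+1/3x²=0 ⇒ x=−3=-3.0000; min R=1−1/(4·1/3)=0.2500>−1
Confirm numerically:
  x=-2.314: |R|=0.47087 <1
  x=-1.791: |R|=0.27823 <1
  x=-1.654: |R|=0.25791 <1
  x=-3.511: |R|=1.59804 >1
  x=-3.112: |R|=1.11618 >1
So |R|<1 on (-3.0000, 0).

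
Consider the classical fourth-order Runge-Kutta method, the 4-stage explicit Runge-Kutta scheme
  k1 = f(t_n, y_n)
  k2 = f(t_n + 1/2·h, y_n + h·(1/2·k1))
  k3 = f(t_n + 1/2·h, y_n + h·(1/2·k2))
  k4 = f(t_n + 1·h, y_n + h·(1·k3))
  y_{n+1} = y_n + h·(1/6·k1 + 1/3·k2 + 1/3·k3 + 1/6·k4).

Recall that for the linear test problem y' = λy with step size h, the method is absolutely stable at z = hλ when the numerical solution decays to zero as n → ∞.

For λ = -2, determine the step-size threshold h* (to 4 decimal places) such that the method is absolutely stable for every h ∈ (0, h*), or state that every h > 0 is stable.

Test eqn y'=λy, z=hλ:
  order 4, 4-stage ⇒ R(z)=1+z+z^2/2+z^3/6+z^4/24
  (e.g. R(-1.34)=0.29112, |R|=0.29112)

Find x<0 with |R(x)|<1.
x=-1.34: |R|=0.2911
|R(-2.98)|=1.3355 |R(-2.55)|=0.6995 |R(-1.6)|=0.2704
Bisect:
  x_lo=-3.5696 |R|=2.9856  x_hi=-0.2597 |R|=0.7713
  mid=-1.91464 |R|=0.30842 →hi
  mid=-2.74210 |R|=0.93681 →hi
  mid=-3.15583 |R|=1.71831 →lo
  mid=-2.94897 |R|=1.27615 →lo
  mid=-2.84554 |R|=1.09469 →lo
  mid=-2.79382 |R|=1.01293 →lo
  mid=-2.76796 |R|=0.97418 →hi
  mid=-2.78089 |R|=0.99338 →hi
  ...
  [-2.78533,-2.78513] ⇒ x*=-2.7853
So |R|<1 on (-2.7853, 0).

(-2.7853,0); λ=-2 ⇒ h* = 1.3926.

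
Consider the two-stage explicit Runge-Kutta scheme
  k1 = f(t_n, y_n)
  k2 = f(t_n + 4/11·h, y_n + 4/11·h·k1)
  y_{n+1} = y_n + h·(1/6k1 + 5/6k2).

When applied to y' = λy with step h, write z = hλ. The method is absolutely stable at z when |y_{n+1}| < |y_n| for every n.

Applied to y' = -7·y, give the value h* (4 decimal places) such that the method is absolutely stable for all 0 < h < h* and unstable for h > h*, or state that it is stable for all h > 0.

Test eqn y'=λy, z=hλ:
  k1=λy_n ⇒ h·k1=z·y_n;  k2=λ(1+4/11z)y_n ⇒ h·k2=z(1+4/11z)y_n
  y_{n+1}/y_n = 1 + 1/6z + 5/6z(1+4/11z) = 1 + z + 10/33z²
  so R(z) = 1 + z + 10/33z².

Boundary: |R(x)|=1, x<0.
x=-1.35: |R|=0.2023
R=1: x+10/33x²=0 ⇒ x=−33/10=-3.3000; min R=1−1/(4·10/33)=0.1750>−1
Confirm numerically:
  x=-2.910: |R|=0.65609 <1
  x=-2.728: |R|=0.52715 <1
  x=-1.320: |R|=0.20800 <1
  x=-3.866: |R|=1.66308 >1
  x=-3.738: |R|=1.49613 >1
  x=-3.362: |R|=1.06316 >1
So |R|<1 on (-3.3000, 0).

(-3.3000,0); λ=-7 ⇒ h* = (33/10)/7 = 0.4714.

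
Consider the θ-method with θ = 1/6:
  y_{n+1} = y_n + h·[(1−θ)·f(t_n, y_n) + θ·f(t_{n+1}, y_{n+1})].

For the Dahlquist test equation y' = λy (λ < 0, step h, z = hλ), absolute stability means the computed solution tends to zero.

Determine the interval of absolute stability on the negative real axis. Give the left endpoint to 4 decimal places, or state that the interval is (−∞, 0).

z∈(-3.0000,0).

Test eqn y'=λy, z=hλ:
  y_{n+1} = y_n + z·[5/6·y_n + 1/6·y_{n+1}] ⇒ (1 − 1/6z)y_{n+1} = (1 + 5/6z)y_n
  R(z) = (1 + 5/6z)/(1 − 1/6z).

Solve |R(x)|<1 on ℝ⁻.
x=-1.15: |R|=0.0350
R=−1: 1+5/6x = −1+1/6x ⇒ -2/3x=2 ⇒ x=2/(-2/3)=-3.0000
Confirm numerically:
  x=-2.601: |R|=0.81444 <1
  x=-1.651: |R|=0.29473 <1
  x=-1.334: |R|=0.09136 <1
  x=-3.580: |R|=1.24217 >1
  x=-3.495: |R|=1.20853 >1
  x=-3.441: |R|=1.18684 >1
Stable set (-3.0000, 0).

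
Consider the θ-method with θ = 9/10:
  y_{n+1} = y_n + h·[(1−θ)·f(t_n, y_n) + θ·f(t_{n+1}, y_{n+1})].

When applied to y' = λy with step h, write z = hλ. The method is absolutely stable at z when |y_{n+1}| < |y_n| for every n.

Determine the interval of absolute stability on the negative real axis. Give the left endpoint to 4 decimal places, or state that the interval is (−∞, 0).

Set f=λy, z=hλ:
  y_{n+1} = y_n + z·[1/10·y_n + 9/10·y_{n+1}] ⇒ (1 − 9/10z)y_{n+1} = (1 + 1/10z)y_n
  so R(z) = (1 + 1/10z)/(1 − 9/10z).

Find x<0 with |R(x)|<1.
x=-1.3: |R|=0.4009
x=-2: |R|=0.2857
x=-10: |R|=0.0000
x=-100: |R|=0.0989
θ=9/10≥1/2 ⇒ |1+1/10x|<|1−9/10x| ∀x<0 ⇒ interval (−∞,0).

unbounded; (−∞, 0).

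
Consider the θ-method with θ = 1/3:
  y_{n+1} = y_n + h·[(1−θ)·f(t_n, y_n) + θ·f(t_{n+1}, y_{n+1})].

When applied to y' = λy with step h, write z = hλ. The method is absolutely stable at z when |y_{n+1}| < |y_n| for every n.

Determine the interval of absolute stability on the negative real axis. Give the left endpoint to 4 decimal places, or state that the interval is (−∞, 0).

z∈(-6.0000,0).

Test eqn y'=λy, z=hλ:
  y_{n+1} = y_n + z·[2/3·y_n + 1/3·y_{n+1}] ⇒ (1 − 1/3z)y_{n+1} = (1 + 2/3z)y_n
  so R(z) = (1 + 2/3z)/(1 − 1/3z).

Solve |R(x)|<1 on ℝ⁻.
x=-0.58: |R|=0.5140
R=−1: 1+2/3x = −1+1/3x ⇒ -1/3x=2 ⇒ x=2/(-1/3)=-6.0000
Confirm numerically:
  x=-5.554: |R|=0.94786 <1
  x=-3.928: |R|=0.70092 <1
  x=-2.668: |R|=0.41214 <1
  x=-2.658: |R|=0.40933 <1
  x=-6.434: |R|=1.04600 >1
  x=-6.196: |R|=1.02131 >1
Interval (-6.0000, 0).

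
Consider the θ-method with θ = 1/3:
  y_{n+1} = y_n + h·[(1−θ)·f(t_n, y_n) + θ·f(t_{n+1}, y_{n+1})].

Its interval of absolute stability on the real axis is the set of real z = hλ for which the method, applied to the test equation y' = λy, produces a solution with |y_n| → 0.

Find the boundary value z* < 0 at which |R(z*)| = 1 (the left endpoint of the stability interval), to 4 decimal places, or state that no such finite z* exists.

left endpoint -6.0000.

Test eqn y'=λy, z=hλ:
  y_{n+1} = y_n + z·[2/3·y_n + 1/3·y_{n+1}] ⇒ (1 − 1/3z)y_{n+1} = (1 + 2/3z)y_n
  R(z) = (1 + 2/3z)/(1 − 1/3z).

Solve |R(x)|<1 on ℝ⁻.
x=-0.65: |R|=0.4658
R=−1: 1+2/3x = −1+1/3x ⇒ -1/3x=2 ⇒ x=2/(-1/3)=-6.0000
Confirm numerically:
  x=-5.262: |R|=0.91068 <1
  x=-3.756: |R|=0.66785 <1
  x=-3.313: |R|=0.57437 <1
  x=-2.949: |R|=0.48714 <1
  x=-6.500: |R|=1.05263 >1
  x=-6.496: |R|=1.05223 >1
So |R|<1 on (-6.0000, 0).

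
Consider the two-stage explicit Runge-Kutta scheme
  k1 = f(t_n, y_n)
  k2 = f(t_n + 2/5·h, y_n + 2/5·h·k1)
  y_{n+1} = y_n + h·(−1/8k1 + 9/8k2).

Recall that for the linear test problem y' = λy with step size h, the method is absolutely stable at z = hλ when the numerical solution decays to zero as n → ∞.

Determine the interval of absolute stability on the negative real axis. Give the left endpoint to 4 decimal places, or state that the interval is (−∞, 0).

z∈(-2.2222,0).

On y'=λy, z=hλ:
  k1=λy_n ⇒ h·k1=z·y_n;  k2=λ(1+2/5z)y_n ⇒ h·k2=z(1+2/5z)y_n
  y_{n+1}/y_n = 1 − 1/8z + 9/8z(1+2/5z) = 1 + z + 9/20z²
  R(z) = 1 + z + 9/20z².

Find x<0 with |R(x)|<1.
x=-1.04: |R|=0.4467
R=1: x+9/20x²=0 ⇒ x=−20/9=-2.2222; min R=1−1/(4·9/20)=0.4444>−1
Confirm numerically:
  x=-1.676: |R|=0.58804 <1
  x=-1.634: |R|=0.56748 <1
  x=-1.556: |R|=0.53351 <1
  x=-2.696: |R|=1.57479 >1
  x=-2.409: |R|=1.20248 >1
  x=-2.313: |R|=1.09449 >1
So |R|<1 on (-2.2222, 0).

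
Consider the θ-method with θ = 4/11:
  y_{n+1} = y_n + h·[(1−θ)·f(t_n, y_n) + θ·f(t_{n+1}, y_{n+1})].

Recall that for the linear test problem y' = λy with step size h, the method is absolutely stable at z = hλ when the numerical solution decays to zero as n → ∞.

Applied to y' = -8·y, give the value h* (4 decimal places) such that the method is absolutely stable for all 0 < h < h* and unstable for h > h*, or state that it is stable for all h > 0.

(-7.3333,0); λ=-8 ⇒ h* = (22/3)/8 = 0.9167.

With y'=λy (z=hλ):
  y_{n+1} = y_n + z·[7/11·y_n + 4/11·y_{n+1}] ⇒ (1 − 4/11z)y_{n+1} = (1 + 7/11z)y_n
  Hence R(z) = (1 + 7/11z)/(1 − 4/11z).

Find x<0 with |R(x)|<1.
x=-1.3: |R|=0.1173
R=−1: 1+7/11x = −1+4/11x ⇒ -3/11x=2 ⇒ x=2/(-3/11)=-7.3333
Confirm numerically:
  x=-6.257: |R|=0.91038 <1
  x=-5.093: |R|=0.78576 <1
  x=-4.680: |R|=0.73217 <1
  x=-3.900: |R|=0.61278 <1
  x=-7.824: |R|=1.03480 >1
  x=-7.788: |R|=1.03236 >1
  x=-7.600: |R|=1.01932 >1
Interval (-7.3333, 0).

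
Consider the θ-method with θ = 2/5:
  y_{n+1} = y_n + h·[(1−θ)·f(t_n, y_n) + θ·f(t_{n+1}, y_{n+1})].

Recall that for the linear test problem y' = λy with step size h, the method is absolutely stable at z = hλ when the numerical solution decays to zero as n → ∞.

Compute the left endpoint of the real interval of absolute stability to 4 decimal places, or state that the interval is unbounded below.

z* = -10.0000.

Test eqn y'=λy, z=hλ:
  y_{n+1} = y_n + z·[3/5·y_n + 2/5·y_{n+1}] ⇒ (1 − 2/5z)y_{n+1} = (1 + 3/5z)y_n
  Hence R(z) = (1 + 3/5z)/(1 − 2/5z).

Need |R(x)|<1, x<0.
x=-0.57: |R|=0.5358
R=−1: 1+3/5x = −1+2/5x ⇒ -1/5x=2 ⇒ x=2/(-1/5)=-10.0000
Confirm numerically:
  x=-8.100: |R|=0.91038 <1
  x=-7.536: |R|=0.87724 <1
  x=-4.739: |R|=0.63662 <1
  x=-10.377: |R|=1.01464 >1
  x=-10.085: |R|=1.00338 >1
Stable set (-10.0000, 0).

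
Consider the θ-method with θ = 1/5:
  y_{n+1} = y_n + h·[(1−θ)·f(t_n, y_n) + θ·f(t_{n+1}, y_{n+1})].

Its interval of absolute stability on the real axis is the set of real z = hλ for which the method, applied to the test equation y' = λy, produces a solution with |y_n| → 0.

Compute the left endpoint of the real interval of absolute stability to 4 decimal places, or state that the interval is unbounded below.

Test eqn y'=λy, z=hλ:
  y_{n+1} = y_n + z·[4/5·y_n + 1/5·y_{n+1}] ⇒ (1 − 1/5z)y_{n+1} = (1 + 4/5z)y_n
  so R(z) = (1 + 4/5z)/(1 − 1/5z).

Solve |R(x)|<1 on ℝ⁻.
x=-1.34: |R|=0.0568
R=−1: 1+4/5x = −1+1/5x ⇒ -3/5x=2 ⇒ x=2/(-3/5)=-3.3333
Confirm numerically:
  x=-3.230: |R|=0.96233 <1
  x=-2.105: |R|=0.48135 <1
  x=-1.577: |R|=0.19887 <1
  x=-1.473: |R|=0.13780 <1
  x=-3.869: |R|=1.18119 >1
  x=-3.472: |R|=1.04910 >1
  x=-3.414: |R|=1.02876 >1
Stable set (-3.3333, 0).

z* = -3.3333.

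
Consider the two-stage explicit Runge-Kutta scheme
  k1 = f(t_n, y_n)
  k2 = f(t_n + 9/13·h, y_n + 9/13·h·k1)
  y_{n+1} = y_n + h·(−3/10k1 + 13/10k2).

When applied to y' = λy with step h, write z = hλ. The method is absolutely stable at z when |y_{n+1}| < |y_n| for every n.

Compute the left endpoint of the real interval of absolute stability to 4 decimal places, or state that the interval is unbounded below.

Set f=λy, z=hλ:
  k1=λy_n ⇒ h·k1=z·y_n;  k2=λ(1+9/13z)y_n ⇒ h·k2=z(1+9/13z)y_n
  y_{n+1}/y_n = 1 − 3/10z + 13/10z(1+9/13z) = 1 + z + 9/10z²
  so R(z) = 1 + z + 9/10z².

Solve |R(x)|<1 on ℝ⁻.
x=-1.33: |R|=1.2620
R=1: x+9/10x²=0 ⇒ x=−10/9=-1.1111; min R=1−1/(4·9/10)=0.7222>−1
Confirm numerically:
  x=-0.759: |R|=0.75947 <1
  x=-0.659: |R|=0.73185 <1
  x=-0.577: |R|=0.72264 <1
  x=-0.478: |R|=0.72764 <1
  x=-1.519: |R|=1.55762 >1
  x=-1.281: |R|=1.19586 >1
So |R|<1 on (-1.1111, 0).

left endpoint -1.1111.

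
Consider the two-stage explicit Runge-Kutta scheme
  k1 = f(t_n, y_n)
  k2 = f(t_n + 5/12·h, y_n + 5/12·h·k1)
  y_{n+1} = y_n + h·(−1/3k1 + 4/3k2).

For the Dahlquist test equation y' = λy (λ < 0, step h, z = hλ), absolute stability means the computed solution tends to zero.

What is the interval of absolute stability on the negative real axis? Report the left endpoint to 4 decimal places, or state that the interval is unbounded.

Test eqn y'=λy, z=hλ:
  k1=λy_n ⇒ h·k1=z·y_n;  k2=λ(1+5/12z)y_n ⇒ h·k2=z(1+5/12z)y_n
  y_{n+1}/y_n = 1 − 1/3z + 4/3z(1+5/12z) = 1 + z + 5/9z²
  Hence R(z) = 1 + z + 5/9z².

Boundary: |R(x)|=1, x<0.
x=-1.48: |R|=0.7369
R=1: x+5/9x²=0 ⇒ x=−9/5=-1.8000; min R=1−1/(4·5/9)=0.5500>−1
Confirm numerically:
  x=-1.775: |R|=0.97535 <1
  x=-1.370: |R|=0.67272 <1
  x=-0.947: |R|=0.55123 <1
  x=-2.228: |R|=1.52977 >1
  x=-2.065: |R|=1.30401 >1
  x=-1.908: |R|=1.11448 >1
So |R|<1 on (-1.8000, 0).

z∈(-1.8000,0).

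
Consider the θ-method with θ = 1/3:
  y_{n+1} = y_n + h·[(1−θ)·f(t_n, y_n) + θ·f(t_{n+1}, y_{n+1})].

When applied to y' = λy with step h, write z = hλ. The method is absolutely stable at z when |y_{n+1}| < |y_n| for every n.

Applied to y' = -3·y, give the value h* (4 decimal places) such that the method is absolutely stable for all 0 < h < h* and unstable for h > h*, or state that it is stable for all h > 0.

(-6.0000,0); λ=-3 ⇒ h* = (6)/3 = 2.0000.

Test eqn y'=λy, z=hλ:
  y_{n+1} = y_n + z·[2/3·y_n + 1/3·y_{n+1}] ⇒ (1 − 1/3z)y_{n+1} = (1 + 2/3z)y_n
  R(z) = (1 + 2/3z)/(1 − 1/3z).

Find x<0 with |R(x)|<1.
x=-1.44: |R|=0.0270
R=−1: 1+2/3x = −1+1/3x ⇒ -1/3x=2 ⇒ x=2/(-1/3)=-6.0000
Confirm numerically:
  x=-5.537: |R|=0.94577 <1
  x=-3.503: |R|=0.61602 <1
  x=-2.903: |R|=0.47535 <1
  x=-6.540: |R|=1.05660 >1
  x=-6.451: |R|=1.04772 >1
  x=-6.286: |R|=1.03080 >1
Interval (-6.0000, 0).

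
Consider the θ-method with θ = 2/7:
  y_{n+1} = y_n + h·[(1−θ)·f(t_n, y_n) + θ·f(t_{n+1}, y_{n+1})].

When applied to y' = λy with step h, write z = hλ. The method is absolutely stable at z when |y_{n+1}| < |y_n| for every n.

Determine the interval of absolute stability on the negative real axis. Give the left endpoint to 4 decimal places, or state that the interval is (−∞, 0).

With y'=λy (z=hλ):
  y_{n+1} = y_n + z·[5/7·y_n + 2/7·y_{n+1}] ⇒ (1 − 2/7z)y_{n+1} = (1 + 5/7z)y_n
  R(z) = (1 + 5/7z)/(1 − 2/7z).

Boundary: |R(x)|=1, x<0.
x=-0.4: |R|=0.6410
R=−1: 1+5/7x = −1+2/7x ⇒ -3/7x=2 ⇒ x=2/(-3/7)=-4.6667
Confirm numerically:
  x=-4.209: |R|=0.91095 <1
  x=-3.948: |R|=0.85526 <1
  x=-2.626: |R|=0.50033 <1
  x=-2.176: |R|=0.34179 <1
  x=-5.157: |R|=1.08496 >1
  x=-4.709: |R|=1.00774 >1
So |R|<1 on (-4.6667, 0).

(-4.6667, 0).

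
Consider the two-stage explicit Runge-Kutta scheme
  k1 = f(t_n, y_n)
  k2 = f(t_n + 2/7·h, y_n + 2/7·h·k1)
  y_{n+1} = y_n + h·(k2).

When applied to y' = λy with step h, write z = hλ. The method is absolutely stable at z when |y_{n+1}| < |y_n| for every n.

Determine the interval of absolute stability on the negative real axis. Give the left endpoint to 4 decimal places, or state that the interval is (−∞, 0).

z∈(-3.5000,0).

On y'=λy, z=hλ:
  k1=λy_n ⇒ h·k1=z·y_n;  k2=λ(1+2/7z)y_n ⇒ h·k2=z(1+2/7z)y_n
  y_{n+1}/y_n = 1 + z(1+2/7z) = 1 + z + 2/7z²
  Hence R(z) = 1 + z + 2/7z².

Solve |R(x)|<1 on ℝ⁻.
x=-1.67: |R|=0.1268
R=1: x+2/7x²=0 ⇒ x=−7/2=-3.5000; min R=1−1/(4·2/7)=0.1250>−1
Confirm numerically:
  x=-2.899: |R|=0.50220 <1
  x=-2.516: |R|=0.29264 <1
  x=-2.101: |R|=0.16020 <1
  x=-3.915: |R|=1.46421 >1
  x=-3.799: |R|=1.32454 >1
  x=-3.554: |R|=1.05483 >1
Stable set (-3.5000, 0).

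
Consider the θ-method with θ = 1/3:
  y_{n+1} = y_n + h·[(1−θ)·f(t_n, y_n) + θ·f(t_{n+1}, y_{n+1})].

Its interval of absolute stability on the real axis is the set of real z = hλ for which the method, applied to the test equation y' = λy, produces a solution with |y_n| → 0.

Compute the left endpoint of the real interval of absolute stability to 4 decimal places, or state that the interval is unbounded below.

With y'=λy (z=hλ):
  y_{n+1} = y_n + z·[2/3·y_n + 1/3·y_{n+1}] ⇒ (1 − 1/3z)y_{n+1} = (1 + 2/3z)y_n
  Hence R(z) = (1 + 2/3z)/(1 − 1/3z).

Solve |R(x)|<1 on ℝ⁻.
x=-0.41: |R|=0.6393
R=−1: 1+2/3x = −1+1/3x ⇒ -1/3x=2 ⇒ x=2/(-1/3)=-6.0000
Confirm numerically:
  x=-5.635: |R|=0.95773 <1
  x=-5.474: |R|=0.93793 <1
  x=-3.681: |R|=0.65290 <1
  x=-6.505: |R|=1.05313 >1
  x=-6.374: |R|=1.03990 >1
  x=-6.046: |R|=1.00509 >1
Interval (-6.0000, 0).

left endpoint -6.0000.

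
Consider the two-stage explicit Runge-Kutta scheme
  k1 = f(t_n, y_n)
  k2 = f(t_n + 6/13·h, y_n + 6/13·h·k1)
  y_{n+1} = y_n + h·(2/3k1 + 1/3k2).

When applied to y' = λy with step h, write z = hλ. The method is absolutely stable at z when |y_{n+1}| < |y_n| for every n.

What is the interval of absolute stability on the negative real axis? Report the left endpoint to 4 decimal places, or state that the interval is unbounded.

z∈(-6.5000,0).

Set f=λy, z=hλ:
  k1=λy_n ⇒ h·k1=z·y_n;  k2=λ(1+6/13z)y_n ⇒ h·k2=z(1+6/13z)y_n
  y_{n+1}/y_n = 1 + 2/3z + 1/3z(1+6/13z) = 1 + z + 2/13z²
  Hence R(z) = 1 + z + 2/13z².

Boundary: |R(x)|=1, x<0.
x=-1.44: |R|=0.1210
R=1: x+2/13x²=0 ⇒ x=−13/2=-6.5000; min R=1−1/(4·2/13)=-0.6250>−1
Confirm numerically:
  x=-6.054: |R|=0.58460 <1
  x=-5.474: |R|=0.13595 <1
  x=-3.754: |R|=0.58592 <1
  x=-2.829: |R|=0.59773 <1
  x=-6.651: |R|=1.15451 >1
  x=-6.595: |R|=1.09639 >1
So |R|<1 on (-6.5000, 0).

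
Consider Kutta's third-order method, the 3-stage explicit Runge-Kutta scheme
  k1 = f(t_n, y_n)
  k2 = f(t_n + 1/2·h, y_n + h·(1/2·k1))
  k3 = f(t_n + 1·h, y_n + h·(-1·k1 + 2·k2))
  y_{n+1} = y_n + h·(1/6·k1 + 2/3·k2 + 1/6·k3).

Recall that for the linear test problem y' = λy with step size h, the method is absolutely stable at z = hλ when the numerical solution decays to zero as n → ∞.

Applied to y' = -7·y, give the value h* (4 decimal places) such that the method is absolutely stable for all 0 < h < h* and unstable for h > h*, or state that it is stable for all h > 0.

(-2.5127,0); λ=-7 ⇒ h* = 0.3590.

Set f=λy, z=hλ:
  order 3, 3-stage ⇒ R(z)=1+z+z^2/2+z^3/6
  (e.g. R(-0.93)=0.36839, |R|=0.36839)

Find x<0 with |R(x)|<1.
x=-0.93: |R|=0.3684
|R(-2.03)|=0.3638 |R(-1.71)|=0.0813 |R(-0.64)|=0.5211
Bisect:
  x_lo=-2.9519 |R|=1.8821  x_hi=-0.0517 |R|=0.9496
  mid=-1.50180 |R|=0.06137 →hi
  mid=-2.22687 |R|=0.58789 →hi
  mid=-2.58941 |R|=1.13057 →lo
  mid=-2.40814 |R|=0.83609 →hi
  mid=-2.49877 |R|=0.97718 →hi
  mid=-2.54409 |R|=1.05229 →lo
  mid=-2.52143 |R|=1.01434 →lo
  mid=-2.51010 |R|=0.99566 →hi
  ...
  [-2.51276,-2.51258] ⇒ x*=-2.5127
Stable set (-2.5127, 0).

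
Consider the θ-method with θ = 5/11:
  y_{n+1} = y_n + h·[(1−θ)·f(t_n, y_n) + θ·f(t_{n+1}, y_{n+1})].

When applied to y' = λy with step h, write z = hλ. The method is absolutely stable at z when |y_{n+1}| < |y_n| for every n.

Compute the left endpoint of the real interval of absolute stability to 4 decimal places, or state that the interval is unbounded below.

left endpoint -22.0000.

Test eqn y'=λy, z=hλ:
  y_{n+1} = y_n + z·[6/11·y_n + 5/11·y_{n+1}] ⇒ (1 − 5/11z)y_{n+1} = (1 + 6/11z)y_n
  ⇒ R(z) = (1 + 6/11z)/(1 − 5/11z).

Boundary: |R(x)|=1, x<0.
x=-1.05: |R|=0.2892
R=−1: 1+6/11x = −1+5/11x ⇒ -1/11x=2 ⇒ x=2/(-1/11)=-22.0000
Confirm numerically:
  x=-21.921: |R|=0.99934 <1
  x=-19.711: |R|=0.97911 <1
  x=-13.325: |R|=0.88824 <1
  x=-10.702: |R|=0.82486 <1
  x=-22.321: |R|=1.00262 >1
  x=-22.245: |R|=1.00200 >1
  x=-22.084: |R|=1.00069 >1
So |R|<1 on (-22.0000, 0).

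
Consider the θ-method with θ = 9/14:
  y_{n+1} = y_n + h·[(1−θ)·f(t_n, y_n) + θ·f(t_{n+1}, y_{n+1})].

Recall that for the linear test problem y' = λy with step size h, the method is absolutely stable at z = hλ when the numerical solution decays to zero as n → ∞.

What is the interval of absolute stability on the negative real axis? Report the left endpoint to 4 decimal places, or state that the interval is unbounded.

unbounded; (−∞, 0).

With y'=λy (z=hλ):
  y_{n+1} = y_n + z·[5/14·y_n + 9/14·y_{n+1}] ⇒ (1 − 9/14z)y_{n+1} = (1 + 5/14z)y_n
  Hence R(z) = (1 + 5/14z)/(1 − 9/14z).

Need |R(x)|<1, x<0.
x=-0.85: |R|=0.4503
x=-2: |R|=0.1250
x=-10: |R|=0.3462
x=-100: |R|=0.5317
θ=9/14≥1/2 ⇒ |1+5/14x|<|1−9/14x| ∀x<0 ⇒ interval (−∞,0).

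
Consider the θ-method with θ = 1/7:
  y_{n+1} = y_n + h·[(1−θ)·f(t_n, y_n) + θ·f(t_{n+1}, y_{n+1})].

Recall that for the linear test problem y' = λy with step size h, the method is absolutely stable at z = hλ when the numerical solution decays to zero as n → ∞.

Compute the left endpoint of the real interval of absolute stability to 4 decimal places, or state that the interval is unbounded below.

z* = -2.8000.

On y'=λy, z=hλ:
  y_{n+1} = y_n + z·[6/7·y_n + 1/7·y_{n+1}] ⇒ (1 − 1/7z)y_{n+1} = (1 + 6/7z)y_n
  Hence R(z) = (1 + 6/7z)/(1 − 1/7z).

Find x<0 with |R(x)|<1.
x=-1.62: |R|=0.3155
R=−1: 1+6/7x = −1+1/7x ⇒ -5/7x=2 ⇒ x=2/(-5/7)=-2.8000
Confirm numerically:
  x=-2.384: |R|=0.77835 <1
  x=-1.933: |R|=0.51472 <1
  x=-1.568: |R|=0.28105 <1
  x=-1.479: |R|=0.22102 <1
  x=-3.288: |R|=1.23717 >1
  x=-3.192: |R|=1.19231 >1
Interval (-2.8000, 0).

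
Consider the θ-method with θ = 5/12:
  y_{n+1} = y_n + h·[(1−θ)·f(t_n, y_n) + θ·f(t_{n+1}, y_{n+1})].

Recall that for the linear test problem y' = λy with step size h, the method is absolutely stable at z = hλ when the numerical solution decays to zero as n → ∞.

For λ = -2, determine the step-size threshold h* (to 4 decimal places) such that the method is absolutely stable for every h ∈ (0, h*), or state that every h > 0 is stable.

(-12.0000,0); λ=-2 ⇒ h* = (12)/2 = 6.0000.

On y'=λy, z=hλ:
  y_{n+1} = y_n + z·[7/12·y_n + 5/12·y_{n+1}] ⇒ (1 − 5/12z)y_{n+1} = (1 + 7/12z)y_n
  R(z) = (1 + 7/12z)/(1 − 5/12z).

Find x<0 with |R(x)|<1.
x=-0.46: |R|=0.6140
R=−1: 1+7/12x = −1+5/12x ⇒ -1/6x=2 ⇒ x=2/(-1/6)=-12.0000
Confirm numerically:
  x=-9.968: |R|=0.93428 <1
  x=-9.861: |R|=0.93022 <1
  x=-5.511: |R|=0.67190 <1
  x=-12.344: |R|=1.00933 >1
  x=-12.104: |R|=1.00287 >1
Interval (-12.0000, 0).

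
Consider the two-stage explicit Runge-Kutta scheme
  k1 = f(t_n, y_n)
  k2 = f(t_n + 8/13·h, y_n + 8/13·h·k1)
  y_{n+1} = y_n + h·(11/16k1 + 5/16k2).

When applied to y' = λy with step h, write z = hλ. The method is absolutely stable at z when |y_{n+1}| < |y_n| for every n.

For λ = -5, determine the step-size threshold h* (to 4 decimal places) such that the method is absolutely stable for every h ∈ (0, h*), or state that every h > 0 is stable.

Set f=λy, z=hλ:
  k1=λy_n ⇒ h·k1=z·y_n;  k2=λ(1+8/13z)y_n ⇒ h·k2=z(1+8/13z)y_n
  y_{n+1}/y_n = 1 + 11/16z + 5/16z(1+8/13z) = 1 + z + 5/26z²
  so R(z) = 1 + z + 5/26z².

Find x<0 with |R(x)|<1.
x=-1.72: |R|=0.1511
R=1: x+5/26x²=0 ⇒ x=−26/5=-5.2000; min R=1−1/(4·5/26)=-0.3000>−1
Confirm numerically:
  x=-3.932: |R|=0.04120 <1
  x=-2.920: |R|=0.28031 <1
  x=-2.311: |R|=0.28394 <1
  x=-2.087: |R|=0.24939 <1
  x=-5.799: |R|=1.66800 >1
  x=-5.574: |R|=1.40090 >1
  x=-5.551: |R|=1.37469 >1
Interval (-5.2000, 0).

(-5.2000,0); λ=-5 ⇒ h* = (26/5)/5 = 1.0400.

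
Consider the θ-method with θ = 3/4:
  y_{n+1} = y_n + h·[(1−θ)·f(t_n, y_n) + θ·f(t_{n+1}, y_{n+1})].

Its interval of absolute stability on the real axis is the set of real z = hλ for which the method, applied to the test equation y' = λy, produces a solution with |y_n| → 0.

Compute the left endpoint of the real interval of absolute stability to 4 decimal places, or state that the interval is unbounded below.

On y'=λy, z=hλ:
  y_{n+1} = y_n + z·[1/4·y_n + 3/4·y_{n+1}] ⇒ (1 − 3/4z)y_{n+1} = (1 + 1/4z)y_n
  Hence R(z) = (1 + 1/4z)/(1 − 3/4z).

Boundary: |R(x)|=1, x<0.
x=-1.18: |R|=0.3740
x=-2: |R|=0.2000
x=-10: |R|=0.1765
x=-100: |R|=0.3158
θ=3/4≥1/2 ⇒ |1+1/4x|<|1−3/4x| ∀x<0 ⇒ stable on all of ℝ⁻.

interval (−∞, 0).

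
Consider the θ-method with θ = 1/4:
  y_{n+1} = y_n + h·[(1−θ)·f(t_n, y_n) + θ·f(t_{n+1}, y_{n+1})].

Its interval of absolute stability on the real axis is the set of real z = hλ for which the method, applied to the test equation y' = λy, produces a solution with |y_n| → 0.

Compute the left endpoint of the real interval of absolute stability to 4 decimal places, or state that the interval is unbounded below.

Set f=λy, z=hλ:
  y_{n+1} = y_n + z·[3/4·y_n + 1/4·y_{n+1}] ⇒ (1 − 1/4z)y_{n+1} = (1 + 3/4z)y_n
  ⇒ R(z) = (1 + 3/4z)/(1 − 1/4z).

Boundary: |R(x)|=1, x<0.
x=-0.73: |R|=0.3827
R=−1: 1+3/4x = −1+1/4x ⇒ -1/2x=2 ⇒ x=2/(-1/2)=-4.0000
Confirm numerically:
  x=-3.950: |R|=0.98742 <1
  x=-3.178: |R|=0.77097 <1
  x=-1.730: |R|=0.20768 <1
  x=-4.582: |R|=1.13563 >1
  x=-4.121: |R|=1.02980 >1
Interval (-4.0000, 0).

left endpoint -4.0000.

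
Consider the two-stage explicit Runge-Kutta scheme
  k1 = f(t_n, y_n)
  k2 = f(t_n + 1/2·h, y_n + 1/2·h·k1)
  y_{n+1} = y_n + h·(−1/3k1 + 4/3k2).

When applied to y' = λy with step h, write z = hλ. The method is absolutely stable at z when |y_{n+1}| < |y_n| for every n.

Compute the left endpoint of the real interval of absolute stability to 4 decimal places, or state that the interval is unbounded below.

left endpoint -1.5000.

On y'=λy, z=hλ:
  k1=λy_n ⇒ h·k1=z·y_n;  k2=λ(1+1/2z)y_n ⇒ h·k2=z(1+1/2z)y_n
  y_{n+1}/y_n = 1 − 1/3z + 4/3z(1+1/2z) = 1 + z + 2/3z²
  ⇒ R(z) = 1 + z + 2/3z².

Boundary: |R(x)|=1, x<0.
x=-1.27: |R|=0.8053
R=1: x+2/3x²=0 ⇒ x=−3/2=-1.5000; min R=1−1/(4·2/3)=0.6250>−1
Confirm numerically:
  x=-0.751: |R|=0.62500 <1
  x=-0.725: |R|=0.62542 <1
  x=-0.623: |R|=0.63575 <1
  x=-1.871: |R|=1.46276 >1
  x=-1.844: |R|=1.42289 >1
  x=-1.525: |R|=1.02542 >1
So |R|<1 on (-1.5000, 0).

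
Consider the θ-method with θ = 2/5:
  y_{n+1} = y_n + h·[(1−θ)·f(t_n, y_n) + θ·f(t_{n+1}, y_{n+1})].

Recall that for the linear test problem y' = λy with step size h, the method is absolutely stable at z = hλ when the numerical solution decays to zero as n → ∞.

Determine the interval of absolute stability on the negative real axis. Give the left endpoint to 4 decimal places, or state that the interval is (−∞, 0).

(-10.0000, 0).

Test eqn y'=λy, z=hλ:
  y_{n+1} = y_n + z·[3/5·y_n + 2/5·y_{n+1}] ⇒ (1 − 2/5z)y_{n+1} = (1 + 3/5z)y_n
  ⇒ R(z) = (1 + 3/5z)/(1 − 2/5z).

Find x<0 with |R(x)|<1.
x=-1.76: |R|=0.0329
R=−1: 1+3/5x = −1+2/5x ⇒ -1/5x=2 ⇒ x=2/(-1/5)=-10.0000
Confirm numerically:
  x=-9.059: |R|=0.95930 <1
  x=-8.900: |R|=0.95175 <1
  x=-6.326: |R|=0.79186 <1
  x=-4.117: |R|=0.55546 <1
  x=-10.138: |R|=1.00546 >1
  x=-10.024: |R|=1.00096 >1
Interval (-10.0000, 0).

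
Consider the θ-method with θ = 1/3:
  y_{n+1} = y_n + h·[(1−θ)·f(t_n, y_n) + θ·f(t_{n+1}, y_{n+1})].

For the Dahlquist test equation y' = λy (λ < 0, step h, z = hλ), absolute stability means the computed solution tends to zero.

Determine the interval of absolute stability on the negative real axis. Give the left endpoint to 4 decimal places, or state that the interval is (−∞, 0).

Set f=λy, z=hλ:
  y_{n+1} = y_n + z·[2/3·y_n + 1/3·y_{n+1}] ⇒ (1 − 1/3z)y_{n+1} = (1 + 2/3z)y_n
  R(z) = (1 + 2/3z)/(1 − 1/3z).

Solve |R(x)|<1 on ℝ⁻.
x=-1.58: |R|=0.0349
R=−1: 1+2/3x = −1+1/3x ⇒ -1/3x=2 ⇒ x=2/(-1/3)=-6.0000
Confirm numerically:
  x=-5.616: |R|=0.95543 <1
  x=-5.387: |R|=0.92691 <1
  x=-2.472: |R|=0.35526 <1
  x=-6.598: |R|=1.06230 >1
  x=-6.187: |R|=1.02035 >1
So |R|<1 on (-6.0000, 0).

z∈(-6.0000,0).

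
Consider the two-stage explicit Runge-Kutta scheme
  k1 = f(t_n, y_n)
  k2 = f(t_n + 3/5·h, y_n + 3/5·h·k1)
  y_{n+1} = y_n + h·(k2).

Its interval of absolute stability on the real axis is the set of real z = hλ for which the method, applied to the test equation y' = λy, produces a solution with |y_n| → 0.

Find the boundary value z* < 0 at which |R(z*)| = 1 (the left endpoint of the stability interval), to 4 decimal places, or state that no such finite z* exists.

left endpoint -1.6667.

Test eqn y'=λy, z=hλ:
  k1=λy_n ⇒ h·k1=z·y_n;  k2=λ(1+3/5z)y_n ⇒ h·k2=z(1+3/5z)y_n
  y_{n+1}/y_n = 1 + z(1+3/5z) = 1 + z + 3/5z²
  so R(z) = 1 + z + 3/5z².

Need |R(x)|<1, x<0.
x=-0.46: |R|=0.6670
R=1: x+3/5x²=0 ⇒ x=−5/3=-1.6667; min R=1−1/(4·3/5)=0.5833>−1
Confirm numerically:
  x=-1.439: |R|=0.80343 <1
  x=-1.349: |R|=0.74288 <1
  x=-1.190: |R|=0.65966 <1
  x=-1.746: |R|=1.08311 >1
  x=-1.705: |R|=1.03921 >1
So |R|<1 on (-1.6667, 0).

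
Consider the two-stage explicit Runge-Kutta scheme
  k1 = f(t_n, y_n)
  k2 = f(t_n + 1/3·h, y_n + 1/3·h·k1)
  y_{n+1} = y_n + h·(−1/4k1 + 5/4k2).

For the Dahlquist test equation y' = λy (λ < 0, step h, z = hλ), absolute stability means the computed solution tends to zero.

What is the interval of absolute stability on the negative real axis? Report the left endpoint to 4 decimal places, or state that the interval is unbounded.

z∈(-2.4000,0).

Set f=λy, z=hλ:
  k1=λy_n ⇒ h·k1=z·y_n;  k2=λ(1+1/3z)y_n ⇒ h·k2=z(1+1/3z)y_n
  y_{n+1}/y_n = 1 − 1/4z + 5/4z(1+1/3z) = 1 + z + 5/12z²
  so R(z) = 1 + z + 5/12z².

Boundary: |R(x)|=1, x<0.
x=-1.54: |R|=0.4482
R=1: x+5/12x²=0 ⇒ x=−12/5=-2.4000; min R=1−1/(4·5/12)=0.4000>−1
Confirm numerically:
  x=-2.299: |R|=0.90325 <1
  x=-2.252: |R|=0.86113 <1
  x=-1.764: |R|=0.53254 <1
  x=-1.455: |R|=0.42709 <1
  x=-2.750: |R|=1.40104 >1
  x=-2.533: |R|=1.14037 >1
  x=-2.488: |R|=1.09123 >1
So |R|<1 on (-2.4000, 0).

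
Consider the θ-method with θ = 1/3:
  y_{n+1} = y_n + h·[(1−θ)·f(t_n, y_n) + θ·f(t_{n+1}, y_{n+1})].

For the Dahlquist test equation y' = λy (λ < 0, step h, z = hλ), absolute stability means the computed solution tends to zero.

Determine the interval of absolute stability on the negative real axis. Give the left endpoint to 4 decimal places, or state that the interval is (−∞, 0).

On y'=λy, z=hλ:
  y_{n+1} = y_n + z·[2/3·y_n + 1/3·y_{n+1}] ⇒ (1 − 1/3z)y_{n+1} = (1 + 2/3z)y_n
  ⇒ R(z) = (1 + 2/3z)/(1 − 1/3z).

Need |R(x)|<1, x<0.
x=-1.41: |R|=0.0408
R=−1: 1+2/3x = −1+1/3x ⇒ -1/3x=2 ⇒ x=2/(-1/3)=-6.0000
Confirm numerically:
  x=-4.969: |R|=0.87062 <1
  x=-3.453: |R|=0.60530 <1
  x=-2.723: |R|=0.42740 <1
  x=-2.415: |R|=0.33795 <1
  x=-6.453: |R|=1.04792 >1
  x=-6.284: |R|=1.03059 >1
So |R|<1 on (-6.0000, 0).

(-6.0000, 0).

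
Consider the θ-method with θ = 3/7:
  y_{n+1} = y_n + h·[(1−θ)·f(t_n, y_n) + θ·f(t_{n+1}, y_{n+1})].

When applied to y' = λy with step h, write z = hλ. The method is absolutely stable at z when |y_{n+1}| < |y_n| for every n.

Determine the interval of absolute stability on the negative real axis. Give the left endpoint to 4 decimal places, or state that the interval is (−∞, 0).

(-14.0000, 0).

Test eqn y'=λy, z=hλ:
  y_{n+1} = y_n + z·[4/7·y_n + 3/7·y_{n+1}] ⇒ (1 − 3/7z)y_{n+1} = (1 + 4/7z)y_n
  ⇒ R(z) = (1 + 4/7z)/(1 − 3/7z).

Boundary: |R(x)|=1, x<0.
x=-1.65: |R|=0.0335
R=−1: 1+4/7x = −1+3/7x ⇒ -1/7x=2 ⇒ x=2/(-1/7)=-14.0000
Confirm numerically:
  x=-12.664: |R|=0.97031 <1
  x=-9.982: |R|=0.89125 <1
  x=-8.861: |R|=0.84698 <1
  x=-14.575: |R|=1.01134 >1
  x=-14.224: |R|=1.00451 >1
  x=-14.110: |R|=1.00223 >1
Interval (-14.0000, 0).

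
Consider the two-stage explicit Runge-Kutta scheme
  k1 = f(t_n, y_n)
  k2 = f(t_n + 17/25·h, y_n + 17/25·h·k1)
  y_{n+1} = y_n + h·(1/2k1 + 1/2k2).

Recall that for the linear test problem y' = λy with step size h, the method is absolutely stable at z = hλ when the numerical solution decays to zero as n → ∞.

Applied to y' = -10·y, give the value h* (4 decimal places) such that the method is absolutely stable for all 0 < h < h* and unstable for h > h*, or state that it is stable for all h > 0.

(-2.9412,0); λ=-10 ⇒ h* = (50/17)/10 = 0.2941.

On y'=λy, z=hλ:
  k1=λy_n ⇒ h·k1=z·y_n;  k2=λ(1+17/25z)y_n ⇒ h·k2=z(1+17/25z)y_n
  y_{n+1}/y_n = 1 + 1/2z + 1/2z(1+17/25z) = 1 + z + 17/50z²
  ⇒ R(z) = 1 + z + 17/50z².

Boundary: |R(x)|=1, x<0.
x=-1.41: |R|=0.2660
R=1: x+17/50x²=0 ⇒ x=−50/17=-2.9412; min R=1−1/(4·17/50)=0.2647>−1
Confirm numerically:
  x=-2.832: |R|=0.89488 <1
  x=-2.749: |R|=0.82038 <1
  x=-2.552: |R|=0.66232 <1
  x=-1.701: |R|=0.28276 <1
  x=-3.073: |R|=1.13773 >1
  x=-2.968: |R|=1.02707 >1
Interval (-2.9412, 0).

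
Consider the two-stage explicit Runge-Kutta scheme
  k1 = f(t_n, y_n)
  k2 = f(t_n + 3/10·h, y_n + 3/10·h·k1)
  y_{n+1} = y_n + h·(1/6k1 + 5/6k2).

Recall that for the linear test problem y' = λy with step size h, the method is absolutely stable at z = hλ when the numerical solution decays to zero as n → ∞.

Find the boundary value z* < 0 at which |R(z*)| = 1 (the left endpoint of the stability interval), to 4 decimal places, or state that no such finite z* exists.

On y'=λy, z=hλ:
  k1=λy_n ⇒ h·k1=z·y_n;  k2=λ(1+3/10z)y_n ⇒ h·k2=z(1+3/10z)y_n
  y_{n+1}/y_n = 1 + 1/6z + 5/6z(1+3/10z) = 1 + z + 1/4z²
  Hence R(z) = 1 + z + 1/4z².

Solve |R(x)|<1 on ℝ⁻.
x=-0.92: |R|=0.2916
R=1: x+1/4x²=0 ⇒ x=−4=-4.0000; min R=1−1/(4·1/4)=0.0000>−1
Confirm numerically:
  x=-3.458: |R|=0.53144 <1
  x=-1.772: |R|=0.01300 <1
  x=-1.663: |R|=0.02839 <1
  x=-4.577: |R|=1.66023 >1
  x=-4.356: |R|=1.38768 >1
  x=-4.201: |R|=1.21110 >1
So |R|<1 on (-4.0000, 0).

z* = -4.0000.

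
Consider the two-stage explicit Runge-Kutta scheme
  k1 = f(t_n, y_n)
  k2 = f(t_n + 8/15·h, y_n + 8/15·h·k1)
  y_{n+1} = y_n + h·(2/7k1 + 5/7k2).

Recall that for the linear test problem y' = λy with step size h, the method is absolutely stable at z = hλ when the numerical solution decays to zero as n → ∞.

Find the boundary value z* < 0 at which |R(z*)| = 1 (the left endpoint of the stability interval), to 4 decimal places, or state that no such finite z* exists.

z* = -2.6250.

Test eqn y'=λy, z=hλ:
  k1=λy_n ⇒ h·k1=z·y_n;  k2=λ(1+8/15z)y_n ⇒ h·k2=z(1+8/15z)y_n
  y_{n+1}/y_n = 1 + 2/7z + 5/7z(1+8/15z) = 1 + z + 8/21z²
  ⇒ R(z) = 1 + z + 8/21z².

Need |R(x)|<1, x<0.
x=-1.55: |R|=0.3652
R=1: x+8/21x²=0 ⇒ x=−21/8=-2.6250; min R=1−1/(4·8/21)=0.3438>−1
Confirm numerically:
  x=-2.590: |R|=0.96547 <1
  x=-2.430: |R|=0.81949 <1
  x=-1.163: |R|=0.35226 <1
  x=-3.048: |R|=1.49116 >1
  x=-2.654: |R|=1.02932 >1
Stable set (-2.6250, 0).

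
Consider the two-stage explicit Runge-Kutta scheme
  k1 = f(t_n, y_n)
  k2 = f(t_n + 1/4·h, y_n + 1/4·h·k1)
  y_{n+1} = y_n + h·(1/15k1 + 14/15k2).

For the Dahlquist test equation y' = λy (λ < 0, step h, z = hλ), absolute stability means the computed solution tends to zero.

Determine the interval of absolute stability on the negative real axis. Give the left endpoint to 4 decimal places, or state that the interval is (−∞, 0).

Test eqn y'=λy, z=hλ:
  k1=λy_n ⇒ h·k1=z·y_n;  k2=λ(1+1/4z)y_n ⇒ h·k2=z(1+1/4z)y_n
  y_{n+1}/y_n = 1 + 1/15z + 14/15z(1+1/4z) = 1 + z + 7/30z²
  ⇒ R(z) = 1 + z + 7/30z².

Find x<0 with |R(x)|<1.
x=-1.73: |R|=0.0317
R=1: x+7/30x²=0 ⇒ x=−30/7=-4.2857; min R=1−1/(4·7/30)=-0.0714>−1
Confirm numerically:
  x=-3.938: |R|=0.68050 <1
  x=-2.671: |R|=0.00634 <1
  x=-2.664: |R|=0.00806 <1
  x=-2.472: |R|=0.04615 <1
  x=-4.750: |R|=1.51458 >1
  x=-4.563: |R|=1.29523 >1
Stable set (-4.2857, 0).

z∈(-4.2857,0).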